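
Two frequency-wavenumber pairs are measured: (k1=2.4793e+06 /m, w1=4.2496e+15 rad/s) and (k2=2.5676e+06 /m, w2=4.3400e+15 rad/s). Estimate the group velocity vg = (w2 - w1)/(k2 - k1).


vg = (w2 - w1) / (k2 - k1)
= (4.3400e+15 - 4.2496e+15) / (2.5676e+06 - 2.4793e+06)
= 9.0400e+13 / 8.8300e+04
= 1.0238e+09 m/s

1.0238e+09


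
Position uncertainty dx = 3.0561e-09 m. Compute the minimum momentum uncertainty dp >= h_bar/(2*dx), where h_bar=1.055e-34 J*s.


dp = h_bar / (2 * dx)
= 1.055e-34 / (2 * 3.0561e-09)
= 1.055e-34 / 6.1122e-09
= 1.7261e-26 kg*m/s

1.7261e-26


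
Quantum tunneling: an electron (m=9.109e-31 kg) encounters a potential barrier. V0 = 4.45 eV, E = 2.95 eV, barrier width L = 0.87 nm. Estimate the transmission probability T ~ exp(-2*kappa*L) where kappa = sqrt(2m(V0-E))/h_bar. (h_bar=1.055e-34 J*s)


V0 - E = 1.5 eV = 2.4030e-19 J
kappa = sqrt(2 * m * (V0-E)) / h_bar
= sqrt(2 * 9.109e-31 * 2.4030e-19) / 1.055e-34
= 6.2715e+09 /m
2*kappa*L = 2 * 6.2715e+09 * 0.87e-9
= 10.9125
T = exp(-10.9125) = 1.822905e-05

1.822905e-05


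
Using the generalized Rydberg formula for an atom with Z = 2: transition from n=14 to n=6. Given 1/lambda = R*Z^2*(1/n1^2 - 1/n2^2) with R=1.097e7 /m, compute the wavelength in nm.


1/lambda = R * Z^2 * (1/n1^2 - 1/n2^2)
= 1.097e7 * 2^2 * (1/6^2 - 1/14^2)
= 1.097e7 * 4 * (0.027778 - 0.005102)
= 9.9501e+05 /m
lambda = 1 / 9.9501e+05
= 1005.0137 nm

1005.0137


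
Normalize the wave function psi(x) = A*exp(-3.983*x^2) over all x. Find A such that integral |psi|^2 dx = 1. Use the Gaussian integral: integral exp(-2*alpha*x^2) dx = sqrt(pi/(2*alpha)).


integral |psi|^2 dx = A^2 * sqrt(pi/(2*alpha)) = 1
A^2 = sqrt(2*alpha/pi)
= sqrt(2 * 3.983 / pi)
= 1.592375
A = sqrt(1.592375)
= 1.2619

1.2619


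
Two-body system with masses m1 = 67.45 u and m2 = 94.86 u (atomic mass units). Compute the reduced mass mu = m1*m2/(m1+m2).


mu = m1 * m2 / (m1 + m2)
= 67.45 * 94.86 / (67.45 + 94.86)
= 6398.307 / 162.31
= 39.4203 u

39.4203


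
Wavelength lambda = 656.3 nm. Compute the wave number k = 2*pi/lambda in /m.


k = 2 * pi / lambda
= 6.2832 / (656.3e-9)
= 6.2832 / 6.5630e-07
= 9.5736e+06 /m

9.5736e+06


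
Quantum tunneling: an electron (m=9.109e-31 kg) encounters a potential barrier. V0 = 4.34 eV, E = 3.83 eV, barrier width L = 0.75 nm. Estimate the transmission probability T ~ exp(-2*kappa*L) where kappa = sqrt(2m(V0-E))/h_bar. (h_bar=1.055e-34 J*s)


V0 - E = 0.51 eV = 8.1702e-20 J
kappa = sqrt(2 * m * (V0-E)) / h_bar
= sqrt(2 * 9.109e-31 * 8.1702e-20) / 1.055e-34
= 3.6569e+09 /m
2*kappa*L = 2 * 3.6569e+09 * 0.75e-9
= 5.4854
T = exp(-5.4854) = 4.147023e-03

4.147023e-03


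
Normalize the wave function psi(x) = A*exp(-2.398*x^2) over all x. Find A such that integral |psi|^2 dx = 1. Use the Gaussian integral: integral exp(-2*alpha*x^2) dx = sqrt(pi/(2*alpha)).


integral |psi|^2 dx = A^2 * sqrt(pi/(2*alpha)) = 1
A^2 = sqrt(2*alpha/pi)
= sqrt(2 * 2.398 / pi)
= 1.235562
A = sqrt(1.235562)
= 1.1116

1.1116


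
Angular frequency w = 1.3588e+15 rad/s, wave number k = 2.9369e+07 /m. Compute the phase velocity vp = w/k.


vp = w / k
= 1.3588e+15 / 2.9369e+07
= 4.6266e+07 m/s

4.6266e+07


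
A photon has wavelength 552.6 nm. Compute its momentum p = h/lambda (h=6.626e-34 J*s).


p = h / lambda
= 6.626e-34 / (552.6e-9)
= 6.626e-34 / 5.5260e-07
= 1.1991e-27 kg*m/s

1.1991e-27


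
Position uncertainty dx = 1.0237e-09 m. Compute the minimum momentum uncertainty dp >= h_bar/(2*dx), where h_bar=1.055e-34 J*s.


dp = h_bar / (2 * dx)
= 1.055e-34 / (2 * 1.0237e-09)
= 1.055e-34 / 2.0474e-09
= 5.1529e-26 kg*m/s

5.1529e-26


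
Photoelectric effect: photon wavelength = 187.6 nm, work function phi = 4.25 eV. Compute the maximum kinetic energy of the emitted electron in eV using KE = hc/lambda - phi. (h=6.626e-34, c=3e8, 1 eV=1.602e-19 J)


E_photon = hc / lambda
= (6.626e-34)(3e8) / (187.6e-9)
= 1.0596e-18 J
= 6.6142 eV
KE = E_photon - phi
= 6.6142 - 4.25
= 2.3642 eV

2.3642


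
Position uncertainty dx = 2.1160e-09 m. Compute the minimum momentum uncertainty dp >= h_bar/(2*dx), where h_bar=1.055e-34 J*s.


dp = h_bar / (2 * dx)
= 1.055e-34 / (2 * 2.1160e-09)
= 1.055e-34 / 4.2320e-09
= 2.4929e-26 kg*m/s

2.4929e-26


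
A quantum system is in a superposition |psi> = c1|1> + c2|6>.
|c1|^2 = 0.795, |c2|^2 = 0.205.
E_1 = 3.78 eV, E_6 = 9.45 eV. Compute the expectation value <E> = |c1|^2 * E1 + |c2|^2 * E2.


<E> = |c1|^2 * E1 + |c2|^2 * E2
= 0.795 * 3.78 + 0.205 * 9.45
= 3.0051 + 1.9372
= 4.9423 eV

4.9423


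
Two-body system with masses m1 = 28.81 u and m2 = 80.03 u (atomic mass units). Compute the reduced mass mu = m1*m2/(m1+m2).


mu = m1 * m2 / (m1 + m2)
= 28.81 * 80.03 / (28.81 + 80.03)
= 2305.6643 / 108.84
= 21.184 u

21.184


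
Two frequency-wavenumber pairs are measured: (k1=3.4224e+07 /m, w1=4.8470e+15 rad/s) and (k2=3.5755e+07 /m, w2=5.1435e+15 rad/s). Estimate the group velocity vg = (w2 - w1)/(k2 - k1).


vg = (w2 - w1) / (k2 - k1)
= (5.1435e+15 - 4.8470e+15) / (3.5755e+07 - 3.4224e+07)
= 2.9650e+14 / 1.5310e+06
= 1.9366e+08 m/s

1.9366e+08


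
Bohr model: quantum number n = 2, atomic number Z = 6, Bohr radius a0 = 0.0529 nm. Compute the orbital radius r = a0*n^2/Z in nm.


r = a0 * n^2 / Z
= 0.0529 * 2^2 / 6
= 0.0529 * 4 / 6
= 0.0353 nm

0.0353


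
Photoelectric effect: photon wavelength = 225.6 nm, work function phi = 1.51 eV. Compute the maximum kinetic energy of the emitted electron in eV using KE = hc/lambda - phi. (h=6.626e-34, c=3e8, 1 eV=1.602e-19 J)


E_photon = hc / lambda
= (6.626e-34)(3e8) / (225.6e-9)
= 8.8112e-19 J
= 5.5001 eV
KE = E_photon - phi
= 5.5001 - 1.51
= 3.9901 eV

3.9901


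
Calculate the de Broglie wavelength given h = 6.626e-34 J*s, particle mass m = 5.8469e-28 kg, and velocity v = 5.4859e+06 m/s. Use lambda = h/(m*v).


lambda = h / (m * v)
= 6.626e-34 / (5.8469e-28 * 5.4859e+06)
= 6.626e-34 / 3.2076e-21
= 2.0658e-13 m

2.0658e-13


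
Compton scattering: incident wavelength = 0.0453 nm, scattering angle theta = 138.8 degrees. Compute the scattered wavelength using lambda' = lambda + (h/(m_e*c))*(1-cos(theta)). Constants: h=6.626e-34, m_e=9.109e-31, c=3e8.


Compton wavelength: h/(m_e*c) = 2.4247e-12 m
d_lambda = 2.4247e-12 * (1 - cos(138.8 deg))
= 2.4247e-12 * 1.752415
= 4.2491e-12 m = 0.004249 nm
lambda' = 0.0453 + 0.004249
= 0.049549 nm

0.049549


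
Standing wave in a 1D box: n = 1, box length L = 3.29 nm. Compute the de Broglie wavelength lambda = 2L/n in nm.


lambda = 2L / n
= 2 * 3.29 / 1
= 6.58 / 1
= 6.58 nm

6.58


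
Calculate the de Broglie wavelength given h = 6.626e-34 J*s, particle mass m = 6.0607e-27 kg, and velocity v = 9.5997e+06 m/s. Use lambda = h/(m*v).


lambda = h / (m * v)
= 6.626e-34 / (6.0607e-27 * 9.5997e+06)
= 6.626e-34 / 5.8181e-20
= 1.1389e-14 m

1.1389e-14


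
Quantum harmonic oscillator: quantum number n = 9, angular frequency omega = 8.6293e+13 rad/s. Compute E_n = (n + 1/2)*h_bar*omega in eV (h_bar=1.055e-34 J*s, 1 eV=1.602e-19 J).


E = (n + 1/2) * h_bar * omega
= (9 + 0.5) * 1.055e-34 * 8.6293e+13
= 9.5 * 9.1039e-21
= 8.6487e-20 J
= 0.5399 eV

0.5399


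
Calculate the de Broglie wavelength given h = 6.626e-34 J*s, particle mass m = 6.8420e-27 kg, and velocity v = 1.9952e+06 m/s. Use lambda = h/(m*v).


lambda = h / (m * v)
= 6.626e-34 / (6.8420e-27 * 1.9952e+06)
= 6.626e-34 / 1.3651e-20
= 4.8538e-14 m

4.8538e-14


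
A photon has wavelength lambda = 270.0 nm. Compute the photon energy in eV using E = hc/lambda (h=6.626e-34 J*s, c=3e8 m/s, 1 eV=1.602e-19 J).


E = hc / lambda
= (6.626e-34)(3e8) / (270.0e-9)
= 1.9878e-25 / 2.7000e-07
= 7.3622e-19 J
Converting to eV: 7.3622e-19 / 1.602e-19
= 4.5956 eV

4.5956


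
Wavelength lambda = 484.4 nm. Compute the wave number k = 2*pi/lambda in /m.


k = 2 * pi / lambda
= 6.2832 / (484.4e-9)
= 6.2832 / 4.8440e-07
= 1.2971e+07 /m

1.2971e+07


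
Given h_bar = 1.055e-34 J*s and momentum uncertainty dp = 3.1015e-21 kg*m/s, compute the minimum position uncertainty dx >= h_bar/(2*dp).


dx = h_bar / (2 * dp)
= 1.055e-34 / (2 * 3.1015e-21)
= 1.055e-34 / 6.2030e-21
= 1.7008e-14 m

1.7008e-14


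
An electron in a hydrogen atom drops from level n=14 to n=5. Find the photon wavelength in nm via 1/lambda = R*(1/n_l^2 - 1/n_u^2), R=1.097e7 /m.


1/lambda = R * (1/n_l^2 - 1/n_u^2)
= 1.097e7 * (1/5^2 - 1/14^2)
= 1.097e7 * (0.04 - 0.005102)
= 1.097e7 * 0.034898
= 3.8283e+05 /m
lambda = 1 / 3.8283e+05 = 2612.1213 nm

2612.1213


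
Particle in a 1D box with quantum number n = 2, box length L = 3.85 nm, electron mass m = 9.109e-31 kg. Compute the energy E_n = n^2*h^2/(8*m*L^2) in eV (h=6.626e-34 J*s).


E = n^2 * h^2 / (8 * m * L^2)
= 2^2 * (6.626e-34)^2 / (8 * 9.109e-31 * (3.85e-9)^2)
= 4 * 4.3904e-67 / (8 * 9.109e-31 * 1.4823e-17)
= 1.6259e-20 J
= 0.1015 eV

0.1015


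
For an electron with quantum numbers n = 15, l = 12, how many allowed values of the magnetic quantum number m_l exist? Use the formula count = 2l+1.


m_l ranges from -l to +l in integer steps
So m_l goes from -12 to +12
Count = 2l + 1 = 2*12 + 1
= 25

25


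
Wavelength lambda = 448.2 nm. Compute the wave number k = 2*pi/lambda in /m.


k = 2 * pi / lambda
= 6.2832 / (448.2e-9)
= 6.2832 / 4.4820e-07
= 1.4019e+07 /m

1.4019e+07


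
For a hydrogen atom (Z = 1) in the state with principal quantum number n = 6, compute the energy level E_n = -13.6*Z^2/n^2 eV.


E_n = -13.6 * Z^2 / n^2
= -13.6 * 1^2 / 6^2
= -13.6 * 1 / 36
= -0.3778 eV

-0.3778


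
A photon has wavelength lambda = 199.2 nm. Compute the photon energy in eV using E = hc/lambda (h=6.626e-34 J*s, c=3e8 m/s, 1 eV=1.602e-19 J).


E = hc / lambda
= (6.626e-34)(3e8) / (199.2e-9)
= 1.9878e-25 / 1.9920e-07
= 9.9789e-19 J
Converting to eV: 9.9789e-19 / 1.602e-19
= 6.229 eV

6.229


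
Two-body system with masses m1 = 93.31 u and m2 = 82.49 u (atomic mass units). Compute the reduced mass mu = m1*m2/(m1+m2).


mu = m1 * m2 / (m1 + m2)
= 93.31 * 82.49 / (93.31 + 82.49)
= 7697.1419 / 175.8
= 43.7835 u

43.7835


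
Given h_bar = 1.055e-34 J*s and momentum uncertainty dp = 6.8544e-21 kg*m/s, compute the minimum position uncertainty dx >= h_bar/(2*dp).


dx = h_bar / (2 * dp)
= 1.055e-34 / (2 * 6.8544e-21)
= 1.055e-34 / 1.3709e-20
= 7.6958e-15 m

7.6958e-15


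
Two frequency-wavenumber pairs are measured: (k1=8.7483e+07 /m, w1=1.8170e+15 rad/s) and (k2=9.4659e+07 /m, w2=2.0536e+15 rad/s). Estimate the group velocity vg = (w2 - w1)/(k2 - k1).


vg = (w2 - w1) / (k2 - k1)
= (2.0536e+15 - 1.8170e+15) / (9.4659e+07 - 8.7483e+07)
= 2.3660e+14 / 7.1760e+06
= 3.2971e+07 m/s

3.2971e+07


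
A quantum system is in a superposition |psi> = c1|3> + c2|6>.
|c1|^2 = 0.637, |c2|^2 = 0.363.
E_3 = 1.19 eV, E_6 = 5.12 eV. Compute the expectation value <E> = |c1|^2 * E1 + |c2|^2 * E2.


<E> = |c1|^2 * E1 + |c2|^2 * E2
= 0.637 * 1.19 + 0.363 * 5.12
= 0.758 + 1.8586
= 2.6166 eV

2.6166


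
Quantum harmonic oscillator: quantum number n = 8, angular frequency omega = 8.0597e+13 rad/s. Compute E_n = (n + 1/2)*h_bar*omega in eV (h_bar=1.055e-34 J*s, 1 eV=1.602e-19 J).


E = (n + 1/2) * h_bar * omega
= (8 + 0.5) * 1.055e-34 * 8.0597e+13
= 8.5 * 8.5030e-21
= 7.2275e-20 J
= 0.4512 eV

0.4512


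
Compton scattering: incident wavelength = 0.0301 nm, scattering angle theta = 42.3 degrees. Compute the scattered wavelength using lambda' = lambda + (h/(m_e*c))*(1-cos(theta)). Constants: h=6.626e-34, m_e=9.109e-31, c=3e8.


Compton wavelength: h/(m_e*c) = 2.4247e-12 m
d_lambda = 2.4247e-12 * (1 - cos(42.3 deg))
= 2.4247e-12 * 0.260369
= 6.3132e-13 m = 0.000631 nm
lambda' = 0.0301 + 0.000631
= 0.030731 nm

0.030731


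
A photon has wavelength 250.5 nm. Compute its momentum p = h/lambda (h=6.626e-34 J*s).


p = h / lambda
= 6.626e-34 / (250.5e-9)
= 6.626e-34 / 2.5050e-07
= 2.6451e-27 kg*m/s

2.6451e-27


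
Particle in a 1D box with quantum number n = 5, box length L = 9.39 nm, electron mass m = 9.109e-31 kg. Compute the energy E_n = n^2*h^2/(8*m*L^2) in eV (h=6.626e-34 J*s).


E = n^2 * h^2 / (8 * m * L^2)
= 5^2 * (6.626e-34)^2 / (8 * 9.109e-31 * (9.39e-9)^2)
= 25 * 4.3904e-67 / (8 * 9.109e-31 * 8.8172e-17)
= 1.7082e-20 J
= 0.1066 eV

0.1066


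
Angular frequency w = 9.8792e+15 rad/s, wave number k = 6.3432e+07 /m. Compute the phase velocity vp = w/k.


vp = w / k
= 9.8792e+15 / 6.3432e+07
= 1.5574e+08 m/s

1.5574e+08


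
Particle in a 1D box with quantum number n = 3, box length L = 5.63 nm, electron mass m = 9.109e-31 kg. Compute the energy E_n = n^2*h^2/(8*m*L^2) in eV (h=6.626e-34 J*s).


E = n^2 * h^2 / (8 * m * L^2)
= 3^2 * (6.626e-34)^2 / (8 * 9.109e-31 * (5.63e-9)^2)
= 9 * 4.3904e-67 / (8 * 9.109e-31 * 3.1697e-17)
= 1.7107e-20 J
= 0.1068 eV

0.1068


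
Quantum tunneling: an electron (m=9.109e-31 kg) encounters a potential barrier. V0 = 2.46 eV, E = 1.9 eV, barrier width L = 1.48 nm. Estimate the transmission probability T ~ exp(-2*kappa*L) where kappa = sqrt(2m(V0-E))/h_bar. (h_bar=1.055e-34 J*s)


V0 - E = 0.56 eV = 8.9712e-20 J
kappa = sqrt(2 * m * (V0-E)) / h_bar
= sqrt(2 * 9.109e-31 * 8.9712e-20) / 1.055e-34
= 3.8320e+09 /m
2*kappa*L = 2 * 3.8320e+09 * 1.48e-9
= 11.3427
T = exp(-11.3427) = 1.185621e-05

1.185621e-05


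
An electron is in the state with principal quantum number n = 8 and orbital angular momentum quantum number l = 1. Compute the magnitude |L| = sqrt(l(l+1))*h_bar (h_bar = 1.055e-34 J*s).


L = sqrt(l*(l+1)) * h_bar
= sqrt(1 * 2) * 1.055e-34
= sqrt(2) * 1.055e-34
= 1.4142 * 1.055e-34
= 1.4920e-34 J*s

1.4920e-34


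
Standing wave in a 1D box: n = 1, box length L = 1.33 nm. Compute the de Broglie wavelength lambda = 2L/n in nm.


lambda = 2L / n
= 2 * 1.33 / 1
= 2.66 / 1
= 2.66 nm

2.66


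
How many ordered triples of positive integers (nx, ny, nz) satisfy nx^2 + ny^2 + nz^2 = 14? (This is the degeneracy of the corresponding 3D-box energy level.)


Enumerate all (nx, ny, nz) with nx^2 + ny^2 + nz^2 = 14:
(1,2,3)
(1,3,2)
(2,1,3)
(2,3,1)
(3,1,2)
(3,2,1)
Total degeneracy = 6

6


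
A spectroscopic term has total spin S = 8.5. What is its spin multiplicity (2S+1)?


Spin multiplicity = 2S + 1
= 2 * 8.5 + 1
= 17.0 + 1
= 18

18


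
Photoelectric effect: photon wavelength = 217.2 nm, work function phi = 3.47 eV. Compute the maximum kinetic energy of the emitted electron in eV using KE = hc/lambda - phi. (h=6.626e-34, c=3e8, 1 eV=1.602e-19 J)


E_photon = hc / lambda
= (6.626e-34)(3e8) / (217.2e-9)
= 9.1519e-19 J
= 5.7128 eV
KE = E_photon - phi
= 5.7128 - 3.47
= 2.2428 eV

2.2428


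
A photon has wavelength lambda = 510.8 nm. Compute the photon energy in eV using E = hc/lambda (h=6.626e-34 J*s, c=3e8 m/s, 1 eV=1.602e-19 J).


E = hc / lambda
= (6.626e-34)(3e8) / (510.8e-9)
= 1.9878e-25 / 5.1080e-07
= 3.8915e-19 J
Converting to eV: 3.8915e-19 / 1.602e-19
= 2.4292 eV

2.4292


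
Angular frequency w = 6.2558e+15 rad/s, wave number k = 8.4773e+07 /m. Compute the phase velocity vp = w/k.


vp = w / k
= 6.2558e+15 / 8.4773e+07
= 7.3795e+07 m/s

7.3795e+07


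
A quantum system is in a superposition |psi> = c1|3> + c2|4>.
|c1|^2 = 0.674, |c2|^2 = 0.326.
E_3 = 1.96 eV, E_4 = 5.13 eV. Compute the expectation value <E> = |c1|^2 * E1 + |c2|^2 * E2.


<E> = |c1|^2 * E1 + |c2|^2 * E2
= 0.674 * 1.96 + 0.326 * 5.13
= 1.321 + 1.6724
= 2.9934 eV

2.9934


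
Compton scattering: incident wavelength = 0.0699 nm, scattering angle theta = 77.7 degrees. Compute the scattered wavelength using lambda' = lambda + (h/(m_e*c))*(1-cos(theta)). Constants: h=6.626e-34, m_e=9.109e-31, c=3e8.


Compton wavelength: h/(m_e*c) = 2.4247e-12 m
d_lambda = 2.4247e-12 * (1 - cos(77.7 deg))
= 2.4247e-12 * 0.78697
= 1.9082e-12 m = 0.001908 nm
lambda' = 0.0699 + 0.001908
= 0.071808 nm

0.071808


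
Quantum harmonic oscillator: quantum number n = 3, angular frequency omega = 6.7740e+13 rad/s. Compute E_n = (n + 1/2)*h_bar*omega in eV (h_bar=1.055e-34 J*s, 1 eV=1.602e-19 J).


E = (n + 1/2) * h_bar * omega
= (3 + 0.5) * 1.055e-34 * 6.7740e+13
= 3.5 * 7.1466e-21
= 2.5013e-20 J
= 0.1561 eV

0.1561


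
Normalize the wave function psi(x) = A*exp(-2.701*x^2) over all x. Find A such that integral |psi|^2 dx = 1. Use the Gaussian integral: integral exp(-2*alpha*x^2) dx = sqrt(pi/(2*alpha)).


integral |psi|^2 dx = A^2 * sqrt(pi/(2*alpha)) = 1
A^2 = sqrt(2*alpha/pi)
= sqrt(2 * 2.701 / pi)
= 1.311301
A = sqrt(1.311301)
= 1.1451

1.1451


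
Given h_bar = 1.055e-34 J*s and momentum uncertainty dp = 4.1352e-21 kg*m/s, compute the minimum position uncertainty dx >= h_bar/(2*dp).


dx = h_bar / (2 * dp)
= 1.055e-34 / (2 * 4.1352e-21)
= 1.055e-34 / 8.2704e-21
= 1.2756e-14 m

1.2756e-14


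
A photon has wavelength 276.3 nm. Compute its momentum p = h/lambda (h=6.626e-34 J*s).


p = h / lambda
= 6.626e-34 / (276.3e-9)
= 6.626e-34 / 2.7630e-07
= 2.3981e-27 kg*m/s

2.3981e-27


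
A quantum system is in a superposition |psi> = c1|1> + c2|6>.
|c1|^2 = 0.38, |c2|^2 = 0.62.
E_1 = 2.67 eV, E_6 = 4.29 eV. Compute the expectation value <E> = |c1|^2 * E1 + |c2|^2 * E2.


<E> = |c1|^2 * E1 + |c2|^2 * E2
= 0.38 * 2.67 + 0.62 * 4.29
= 1.0146 + 2.6598
= 3.6744 eV

3.6744


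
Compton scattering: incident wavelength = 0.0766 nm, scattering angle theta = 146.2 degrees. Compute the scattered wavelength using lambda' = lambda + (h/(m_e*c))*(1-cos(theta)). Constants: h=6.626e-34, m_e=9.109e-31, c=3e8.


Compton wavelength: h/(m_e*c) = 2.4247e-12 m
d_lambda = 2.4247e-12 * (1 - cos(146.2 deg))
= 2.4247e-12 * 1.830984
= 4.4396e-12 m = 0.00444 nm
lambda' = 0.0766 + 0.00444
= 0.08104 nm

0.08104


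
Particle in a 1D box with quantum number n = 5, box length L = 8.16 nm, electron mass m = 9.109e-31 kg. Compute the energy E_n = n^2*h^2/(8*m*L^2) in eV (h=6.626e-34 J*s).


E = n^2 * h^2 / (8 * m * L^2)
= 5^2 * (6.626e-34)^2 / (8 * 9.109e-31 * (8.16e-9)^2)
= 25 * 4.3904e-67 / (8 * 9.109e-31 * 6.6586e-17)
= 2.2620e-20 J
= 0.1412 eV

0.1412


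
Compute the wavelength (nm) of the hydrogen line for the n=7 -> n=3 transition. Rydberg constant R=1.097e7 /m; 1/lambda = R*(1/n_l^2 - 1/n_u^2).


1/lambda = R * (1/n_l^2 - 1/n_u^2)
= 1.097e7 * (1/3^2 - 1/7^2)
= 1.097e7 * (0.111111 - 0.020408)
= 1.097e7 * 0.090703
= 9.9501e+05 /m
lambda = 1 / 9.9501e+05 = 1005.0137 nm

1005.0137


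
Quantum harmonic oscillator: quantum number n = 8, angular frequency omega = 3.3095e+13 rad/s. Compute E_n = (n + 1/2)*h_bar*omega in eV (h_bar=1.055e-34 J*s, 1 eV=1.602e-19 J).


E = (n + 1/2) * h_bar * omega
= (8 + 0.5) * 1.055e-34 * 3.3095e+13
= 8.5 * 3.4915e-21
= 2.9678e-20 J
= 0.1853 eV

0.1853


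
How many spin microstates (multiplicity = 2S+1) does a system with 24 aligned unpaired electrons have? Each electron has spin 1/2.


Total spin S = N * (1/2) = 24 * 0.5 = 12.0
Spin multiplicity = 2S + 1
= 2 * 12.0 + 1
= 25

25


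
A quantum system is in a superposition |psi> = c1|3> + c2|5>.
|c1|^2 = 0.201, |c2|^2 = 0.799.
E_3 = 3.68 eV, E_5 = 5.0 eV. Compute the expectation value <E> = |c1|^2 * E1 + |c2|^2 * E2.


<E> = |c1|^2 * E1 + |c2|^2 * E2
= 0.201 * 3.68 + 0.799 * 5.0
= 0.7397 + 3.995
= 4.7347 eV

4.7347


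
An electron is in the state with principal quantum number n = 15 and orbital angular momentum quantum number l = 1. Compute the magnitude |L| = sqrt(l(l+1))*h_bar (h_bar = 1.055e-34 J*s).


L = sqrt(l*(l+1)) * h_bar
= sqrt(1 * 2) * 1.055e-34
= sqrt(2) * 1.055e-34
= 1.4142 * 1.055e-34
= 1.4920e-34 J*s

1.4920e-34


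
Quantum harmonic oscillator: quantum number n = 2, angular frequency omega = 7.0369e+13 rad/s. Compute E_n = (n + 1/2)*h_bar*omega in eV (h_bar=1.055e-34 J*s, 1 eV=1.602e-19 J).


E = (n + 1/2) * h_bar * omega
= (2 + 0.5) * 1.055e-34 * 7.0369e+13
= 2.5 * 7.4239e-21
= 1.8560e-20 J
= 0.1159 eV

0.1159


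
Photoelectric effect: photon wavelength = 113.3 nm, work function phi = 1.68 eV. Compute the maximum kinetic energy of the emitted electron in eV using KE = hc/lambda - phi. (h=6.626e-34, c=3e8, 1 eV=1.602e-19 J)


E_photon = hc / lambda
= (6.626e-34)(3e8) / (113.3e-9)
= 1.7545e-18 J
= 10.9517 eV
KE = E_photon - phi
= 10.9517 - 1.68
= 9.2717 eV

9.2717


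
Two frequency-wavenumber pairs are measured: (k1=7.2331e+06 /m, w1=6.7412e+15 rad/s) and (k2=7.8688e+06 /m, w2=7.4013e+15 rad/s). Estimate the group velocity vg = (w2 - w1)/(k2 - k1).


vg = (w2 - w1) / (k2 - k1)
= (7.4013e+15 - 6.7412e+15) / (7.8688e+06 - 7.2331e+06)
= 6.6010e+14 / 6.3570e+05
= 1.0384e+09 m/s

1.0384e+09


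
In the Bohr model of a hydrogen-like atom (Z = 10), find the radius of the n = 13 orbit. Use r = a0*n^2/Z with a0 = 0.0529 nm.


r = a0 * n^2 / Z
= 0.0529 * 13^2 / 10
= 0.0529 * 169 / 10
= 0.894 nm

0.894


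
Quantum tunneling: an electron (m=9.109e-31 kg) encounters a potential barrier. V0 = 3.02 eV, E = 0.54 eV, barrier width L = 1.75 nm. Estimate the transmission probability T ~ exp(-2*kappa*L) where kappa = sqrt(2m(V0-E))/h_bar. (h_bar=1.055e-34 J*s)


V0 - E = 2.48 eV = 3.9730e-19 J
kappa = sqrt(2 * m * (V0-E)) / h_bar
= sqrt(2 * 9.109e-31 * 3.9730e-19) / 1.055e-34
= 8.0641e+09 /m
2*kappa*L = 2 * 8.0641e+09 * 1.75e-9
= 28.2243
T = exp(-28.2243) = 5.525181e-13

5.525181e-13


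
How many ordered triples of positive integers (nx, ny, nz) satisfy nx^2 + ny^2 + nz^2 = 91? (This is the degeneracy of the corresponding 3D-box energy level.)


Enumerate all (nx, ny, nz) with nx^2 + ny^2 + nz^2 = 91:
(1,3,9)
(1,9,3)
(3,1,9)
(3,9,1)
(9,1,3)
(9,3,1)
Total degeneracy = 6

6


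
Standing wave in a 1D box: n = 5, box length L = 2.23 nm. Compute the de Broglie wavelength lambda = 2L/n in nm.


lambda = 2L / n
= 2 * 2.23 / 5
= 4.46 / 5
= 0.892 nm

0.892


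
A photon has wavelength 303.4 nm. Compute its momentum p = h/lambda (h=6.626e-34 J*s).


p = h / lambda
= 6.626e-34 / (303.4e-9)
= 6.626e-34 / 3.0340e-07
= 2.1839e-27 kg*m/s

2.1839e-27


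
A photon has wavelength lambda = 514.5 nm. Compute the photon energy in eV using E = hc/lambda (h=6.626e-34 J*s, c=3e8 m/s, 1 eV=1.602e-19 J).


E = hc / lambda
= (6.626e-34)(3e8) / (514.5e-9)
= 1.9878e-25 / 5.1450e-07
= 3.8636e-19 J
Converting to eV: 3.8636e-19 / 1.602e-19
= 2.4117 eV

2.4117


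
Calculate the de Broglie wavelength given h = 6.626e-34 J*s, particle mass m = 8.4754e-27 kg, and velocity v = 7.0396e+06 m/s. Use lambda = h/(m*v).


lambda = h / (m * v)
= 6.626e-34 / (8.4754e-27 * 7.0396e+06)
= 6.626e-34 / 5.9663e-20
= 1.1106e-14 m

1.1106e-14


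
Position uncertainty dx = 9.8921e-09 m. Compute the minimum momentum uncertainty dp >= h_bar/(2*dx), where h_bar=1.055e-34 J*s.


dp = h_bar / (2 * dx)
= 1.055e-34 / (2 * 9.8921e-09)
= 1.055e-34 / 1.9784e-08
= 5.3325e-27 kg*m/s

5.3325e-27


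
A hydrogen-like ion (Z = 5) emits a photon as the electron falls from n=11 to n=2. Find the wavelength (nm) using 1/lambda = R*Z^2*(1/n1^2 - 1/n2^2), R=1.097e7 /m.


1/lambda = R * Z^2 * (1/n1^2 - 1/n2^2)
= 1.097e7 * 5^2 * (1/2^2 - 1/11^2)
= 1.097e7 * 25 * (0.25 - 0.008264)
= 6.6296e+07 /m
lambda = 1 / 6.6296e+07
= 15.0839 nm

15.0839


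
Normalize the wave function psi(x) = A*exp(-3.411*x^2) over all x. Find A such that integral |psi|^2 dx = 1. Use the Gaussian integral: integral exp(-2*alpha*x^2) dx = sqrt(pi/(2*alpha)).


integral |psi|^2 dx = A^2 * sqrt(pi/(2*alpha)) = 1
A^2 = sqrt(2*alpha/pi)
= sqrt(2 * 3.411 / pi)
= 1.473604
A = sqrt(1.473604)
= 1.2139

1.2139


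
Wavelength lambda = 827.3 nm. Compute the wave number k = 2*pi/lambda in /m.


k = 2 * pi / lambda
= 6.2832 / (827.3e-9)
= 6.2832 / 8.2730e-07
= 7.5948e+06 /m

7.5948e+06


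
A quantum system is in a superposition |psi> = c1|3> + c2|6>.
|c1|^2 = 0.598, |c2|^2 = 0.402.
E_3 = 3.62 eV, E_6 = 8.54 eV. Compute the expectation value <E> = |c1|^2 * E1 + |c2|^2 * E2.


<E> = |c1|^2 * E1 + |c2|^2 * E2
= 0.598 * 3.62 + 0.402 * 8.54
= 2.1648 + 3.4331
= 5.5978 eV

5.5978


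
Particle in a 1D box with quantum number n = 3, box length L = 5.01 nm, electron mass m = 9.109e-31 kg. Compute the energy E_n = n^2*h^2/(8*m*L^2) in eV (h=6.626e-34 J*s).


E = n^2 * h^2 / (8 * m * L^2)
= 3^2 * (6.626e-34)^2 / (8 * 9.109e-31 * (5.01e-9)^2)
= 9 * 4.3904e-67 / (8 * 9.109e-31 * 2.5100e-17)
= 2.1603e-20 J
= 0.1348 eV

0.1348


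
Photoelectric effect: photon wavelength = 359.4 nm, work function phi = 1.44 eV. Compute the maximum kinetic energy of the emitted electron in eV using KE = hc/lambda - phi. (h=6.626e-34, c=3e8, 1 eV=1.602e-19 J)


E_photon = hc / lambda
= (6.626e-34)(3e8) / (359.4e-9)
= 5.5309e-19 J
= 3.4525 eV
KE = E_photon - phi
= 3.4525 - 1.44
= 2.0125 eV

2.0125


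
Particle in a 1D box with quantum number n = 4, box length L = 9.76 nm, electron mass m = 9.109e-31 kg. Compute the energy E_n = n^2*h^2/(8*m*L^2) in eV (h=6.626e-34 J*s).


E = n^2 * h^2 / (8 * m * L^2)
= 4^2 * (6.626e-34)^2 / (8 * 9.109e-31 * (9.76e-9)^2)
= 16 * 4.3904e-67 / (8 * 9.109e-31 * 9.5258e-17)
= 1.0120e-20 J
= 0.0632 eV

0.0632


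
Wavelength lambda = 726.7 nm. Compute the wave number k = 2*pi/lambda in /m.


k = 2 * pi / lambda
= 6.2832 / (726.7e-9)
= 6.2832 / 7.2670e-07
= 8.6462e+06 /m

8.6462e+06


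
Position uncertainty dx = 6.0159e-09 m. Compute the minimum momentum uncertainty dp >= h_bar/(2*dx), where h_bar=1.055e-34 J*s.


dp = h_bar / (2 * dx)
= 1.055e-34 / (2 * 6.0159e-09)
= 1.055e-34 / 1.2032e-08
= 8.7684e-27 kg*m/s

8.7684e-27


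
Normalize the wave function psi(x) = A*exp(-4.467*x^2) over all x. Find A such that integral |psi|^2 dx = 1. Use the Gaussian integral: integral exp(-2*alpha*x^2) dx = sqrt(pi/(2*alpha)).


integral |psi|^2 dx = A^2 * sqrt(pi/(2*alpha)) = 1
A^2 = sqrt(2*alpha/pi)
= sqrt(2 * 4.467 / pi)
= 1.686351
A = sqrt(1.686351)
= 1.2986

1.2986


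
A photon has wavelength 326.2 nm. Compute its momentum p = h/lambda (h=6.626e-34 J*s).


p = h / lambda
= 6.626e-34 / (326.2e-9)
= 6.626e-34 / 3.2620e-07
= 2.0313e-27 kg*m/s

2.0313e-27


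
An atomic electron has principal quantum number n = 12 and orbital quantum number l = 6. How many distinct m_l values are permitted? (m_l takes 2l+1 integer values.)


m_l ranges from -l to +l in integer steps
So m_l goes from -6 to +6
Count = 2l + 1 = 2*6 + 1
= 13

13


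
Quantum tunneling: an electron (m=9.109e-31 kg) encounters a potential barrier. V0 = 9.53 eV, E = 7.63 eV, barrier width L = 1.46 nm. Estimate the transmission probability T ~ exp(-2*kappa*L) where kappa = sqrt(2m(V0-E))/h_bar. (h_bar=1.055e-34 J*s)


V0 - E = 1.9 eV = 3.0438e-19 J
kappa = sqrt(2 * m * (V0-E)) / h_bar
= sqrt(2 * 9.109e-31 * 3.0438e-19) / 1.055e-34
= 7.0584e+09 /m
2*kappa*L = 2 * 7.0584e+09 * 1.46e-9
= 20.6105
T = exp(-20.6105) = 1.119355e-09

1.119355e-09


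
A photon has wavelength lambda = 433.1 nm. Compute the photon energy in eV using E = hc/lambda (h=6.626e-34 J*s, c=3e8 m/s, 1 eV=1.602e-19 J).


E = hc / lambda
= (6.626e-34)(3e8) / (433.1e-9)
= 1.9878e-25 / 4.3310e-07
= 4.5897e-19 J
Converting to eV: 4.5897e-19 / 1.602e-19
= 2.865 eV

2.865


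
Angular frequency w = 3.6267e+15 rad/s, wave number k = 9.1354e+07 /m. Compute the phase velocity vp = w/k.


vp = w / k
= 3.6267e+15 / 9.1354e+07
= 3.9699e+07 m/s

3.9699e+07


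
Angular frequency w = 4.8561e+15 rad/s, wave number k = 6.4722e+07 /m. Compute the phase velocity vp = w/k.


vp = w / k
= 4.8561e+15 / 6.4722e+07
= 7.5030e+07 m/s

7.5030e+07


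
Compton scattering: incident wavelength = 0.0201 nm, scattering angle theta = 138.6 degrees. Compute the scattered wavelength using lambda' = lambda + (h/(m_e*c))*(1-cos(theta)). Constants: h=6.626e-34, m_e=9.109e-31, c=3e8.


Compton wavelength: h/(m_e*c) = 2.4247e-12 m
d_lambda = 2.4247e-12 * (1 - cos(138.6 deg))
= 2.4247e-12 * 1.750111
= 4.2435e-12 m = 0.004244 nm
lambda' = 0.0201 + 0.004244
= 0.024344 nm

0.024344


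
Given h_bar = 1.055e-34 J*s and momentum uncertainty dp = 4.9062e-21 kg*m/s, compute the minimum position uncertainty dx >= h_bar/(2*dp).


dx = h_bar / (2 * dp)
= 1.055e-34 / (2 * 4.9062e-21)
= 1.055e-34 / 9.8124e-21
= 1.0752e-14 m

1.0752e-14


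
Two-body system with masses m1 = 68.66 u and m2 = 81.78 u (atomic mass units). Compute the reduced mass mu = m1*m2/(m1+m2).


mu = m1 * m2 / (m1 + m2)
= 68.66 * 81.78 / (68.66 + 81.78)
= 5615.0148 / 150.44
= 37.3239 u

37.3239


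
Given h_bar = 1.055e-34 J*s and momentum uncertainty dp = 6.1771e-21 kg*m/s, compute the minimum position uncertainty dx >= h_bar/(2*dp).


dx = h_bar / (2 * dp)
= 1.055e-34 / (2 * 6.1771e-21)
= 1.055e-34 / 1.2354e-20
= 8.5396e-15 m

8.5396e-15


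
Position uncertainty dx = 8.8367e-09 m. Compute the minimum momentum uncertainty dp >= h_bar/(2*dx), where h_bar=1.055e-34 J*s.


dp = h_bar / (2 * dx)
= 1.055e-34 / (2 * 8.8367e-09)
= 1.055e-34 / 1.7673e-08
= 5.9694e-27 kg*m/s

5.9694e-27


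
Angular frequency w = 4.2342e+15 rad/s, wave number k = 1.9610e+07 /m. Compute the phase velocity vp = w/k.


vp = w / k
= 4.2342e+15 / 1.9610e+07
= 2.1592e+08 m/s

2.1592e+08


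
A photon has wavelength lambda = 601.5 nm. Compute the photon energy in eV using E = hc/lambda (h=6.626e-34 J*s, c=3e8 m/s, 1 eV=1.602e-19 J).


E = hc / lambda
= (6.626e-34)(3e8) / (601.5e-9)
= 1.9878e-25 / 6.0150e-07
= 3.3047e-19 J
Converting to eV: 3.3047e-19 / 1.602e-19
= 2.0629 eV

2.0629


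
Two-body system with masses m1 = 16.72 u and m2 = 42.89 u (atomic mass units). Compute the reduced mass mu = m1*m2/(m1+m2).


mu = m1 * m2 / (m1 + m2)
= 16.72 * 42.89 / (16.72 + 42.89)
= 717.1208 / 59.61
= 12.0302 u

12.0302


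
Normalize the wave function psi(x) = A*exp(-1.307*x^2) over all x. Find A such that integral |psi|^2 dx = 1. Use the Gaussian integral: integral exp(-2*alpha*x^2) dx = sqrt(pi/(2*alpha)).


integral |psi|^2 dx = A^2 * sqrt(pi/(2*alpha)) = 1
A^2 = sqrt(2*alpha/pi)
= sqrt(2 * 1.307 / pi)
= 0.912174
A = sqrt(0.912174)
= 0.9551

0.9551


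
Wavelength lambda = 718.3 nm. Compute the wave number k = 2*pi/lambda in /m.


k = 2 * pi / lambda
= 6.2832 / (718.3e-9)
= 6.2832 / 7.1830e-07
= 8.7473e+06 /m

8.7473e+06


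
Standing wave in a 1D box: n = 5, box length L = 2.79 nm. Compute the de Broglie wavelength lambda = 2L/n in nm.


lambda = 2L / n
= 2 * 2.79 / 5
= 5.58 / 5
= 1.116 nm

1.116


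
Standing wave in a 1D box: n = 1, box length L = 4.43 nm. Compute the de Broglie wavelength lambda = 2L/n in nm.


lambda = 2L / n
= 2 * 4.43 / 1
= 8.86 / 1
= 8.86 nm

8.86


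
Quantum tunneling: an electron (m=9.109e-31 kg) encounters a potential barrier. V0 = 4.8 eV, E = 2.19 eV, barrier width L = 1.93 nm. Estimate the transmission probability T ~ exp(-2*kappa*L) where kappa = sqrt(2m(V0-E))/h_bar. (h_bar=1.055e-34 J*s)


V0 - E = 2.61 eV = 4.1812e-19 J
kappa = sqrt(2 * m * (V0-E)) / h_bar
= sqrt(2 * 9.109e-31 * 4.1812e-19) / 1.055e-34
= 8.2727e+09 /m
2*kappa*L = 2 * 8.2727e+09 * 1.93e-9
= 31.9328
T = exp(-31.9328) = 1.354474e-14

1.354474e-14


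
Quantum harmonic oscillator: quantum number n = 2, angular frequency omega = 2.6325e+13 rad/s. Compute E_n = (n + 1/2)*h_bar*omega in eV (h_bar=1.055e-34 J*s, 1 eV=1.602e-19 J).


E = (n + 1/2) * h_bar * omega
= (2 + 0.5) * 1.055e-34 * 2.6325e+13
= 2.5 * 2.7773e-21
= 6.9432e-21 J
= 0.0433 eV

0.0433


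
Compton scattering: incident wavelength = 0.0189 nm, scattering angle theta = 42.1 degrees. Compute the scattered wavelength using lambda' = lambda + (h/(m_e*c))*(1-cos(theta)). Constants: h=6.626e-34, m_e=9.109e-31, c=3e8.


Compton wavelength: h/(m_e*c) = 2.4247e-12 m
d_lambda = 2.4247e-12 * (1 - cos(42.1 deg))
= 2.4247e-12 * 0.258024
= 6.2563e-13 m = 0.000626 nm
lambda' = 0.0189 + 0.000626
= 0.019526 nm

0.019526


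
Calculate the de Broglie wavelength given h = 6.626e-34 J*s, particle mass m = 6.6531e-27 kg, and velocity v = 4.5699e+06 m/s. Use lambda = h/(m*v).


lambda = h / (m * v)
= 6.626e-34 / (6.6531e-27 * 4.5699e+06)
= 6.626e-34 / 3.0404e-20
= 2.1793e-14 m

2.1793e-14


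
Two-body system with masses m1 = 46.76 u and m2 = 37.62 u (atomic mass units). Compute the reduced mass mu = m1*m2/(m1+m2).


mu = m1 * m2 / (m1 + m2)
= 46.76 * 37.62 / (46.76 + 37.62)
= 1759.1112 / 84.38
= 20.8475 u

20.8475


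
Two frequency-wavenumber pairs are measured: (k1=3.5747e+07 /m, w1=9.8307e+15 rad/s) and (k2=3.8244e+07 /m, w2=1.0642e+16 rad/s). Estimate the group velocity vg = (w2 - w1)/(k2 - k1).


vg = (w2 - w1) / (k2 - k1)
= (1.0642e+16 - 9.8307e+15) / (3.8244e+07 - 3.5747e+07)
= 8.1130e+14 / 2.4970e+06
= 3.2491e+08 m/s

3.2491e+08


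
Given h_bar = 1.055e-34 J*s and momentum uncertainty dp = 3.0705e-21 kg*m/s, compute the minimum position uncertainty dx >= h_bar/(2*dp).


dx = h_bar / (2 * dp)
= 1.055e-34 / (2 * 3.0705e-21)
= 1.055e-34 / 6.1410e-21
= 1.7180e-14 m

1.7180e-14


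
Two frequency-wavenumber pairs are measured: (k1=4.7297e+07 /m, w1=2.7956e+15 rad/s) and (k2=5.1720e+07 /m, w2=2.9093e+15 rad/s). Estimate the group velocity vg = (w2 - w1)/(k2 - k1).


vg = (w2 - w1) / (k2 - k1)
= (2.9093e+15 - 2.7956e+15) / (5.1720e+07 - 4.7297e+07)
= 1.1370e+14 / 4.4230e+06
= 2.5707e+07 m/s

2.5707e+07


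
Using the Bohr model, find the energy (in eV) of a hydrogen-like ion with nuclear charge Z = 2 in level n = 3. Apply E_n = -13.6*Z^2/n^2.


E_n = -13.6 * Z^2 / n^2
= -13.6 * 2^2 / 3^2
= -13.6 * 4 / 9
= -6.0444 eV

-6.0444


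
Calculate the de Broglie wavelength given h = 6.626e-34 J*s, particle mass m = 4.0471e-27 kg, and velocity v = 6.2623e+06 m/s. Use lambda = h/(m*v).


lambda = h / (m * v)
= 6.626e-34 / (4.0471e-27 * 6.2623e+06)
= 6.626e-34 / 2.5344e-20
= 2.6144e-14 m

2.6144e-14


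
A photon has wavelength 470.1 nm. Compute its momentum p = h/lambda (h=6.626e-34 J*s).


p = h / lambda
= 6.626e-34 / (470.1e-9)
= 6.626e-34 / 4.7010e-07
= 1.4095e-27 kg*m/s

1.4095e-27


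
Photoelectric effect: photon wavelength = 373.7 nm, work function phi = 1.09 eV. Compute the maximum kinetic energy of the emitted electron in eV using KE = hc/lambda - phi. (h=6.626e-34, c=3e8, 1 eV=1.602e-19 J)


E_photon = hc / lambda
= (6.626e-34)(3e8) / (373.7e-9)
= 5.3192e-19 J
= 3.3204 eV
KE = E_photon - phi
= 3.3204 - 1.09
= 2.2304 eV

2.2304


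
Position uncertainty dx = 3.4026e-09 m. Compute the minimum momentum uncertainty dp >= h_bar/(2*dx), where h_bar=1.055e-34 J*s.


dp = h_bar / (2 * dx)
= 1.055e-34 / (2 * 3.4026e-09)
= 1.055e-34 / 6.8052e-09
= 1.5503e-26 kg*m/s

1.5503e-26


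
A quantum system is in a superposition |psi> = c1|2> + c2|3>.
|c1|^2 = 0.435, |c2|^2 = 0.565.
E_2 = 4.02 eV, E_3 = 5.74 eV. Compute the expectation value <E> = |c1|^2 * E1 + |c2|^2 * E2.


<E> = |c1|^2 * E1 + |c2|^2 * E2
= 0.435 * 4.02 + 0.565 * 5.74
= 1.7487 + 3.2431
= 4.9918 eV

4.9918


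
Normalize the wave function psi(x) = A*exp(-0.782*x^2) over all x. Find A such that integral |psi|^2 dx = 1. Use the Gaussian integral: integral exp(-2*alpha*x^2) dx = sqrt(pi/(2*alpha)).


integral |psi|^2 dx = A^2 * sqrt(pi/(2*alpha)) = 1
A^2 = sqrt(2*alpha/pi)
= sqrt(2 * 0.782 / pi)
= 0.705575
A = sqrt(0.705575)
= 0.84

0.84


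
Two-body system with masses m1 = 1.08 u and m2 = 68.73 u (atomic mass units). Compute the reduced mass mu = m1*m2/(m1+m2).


mu = m1 * m2 / (m1 + m2)
= 1.08 * 68.73 / (1.08 + 68.73)
= 74.2284 / 69.81
= 1.0633 u

1.0633


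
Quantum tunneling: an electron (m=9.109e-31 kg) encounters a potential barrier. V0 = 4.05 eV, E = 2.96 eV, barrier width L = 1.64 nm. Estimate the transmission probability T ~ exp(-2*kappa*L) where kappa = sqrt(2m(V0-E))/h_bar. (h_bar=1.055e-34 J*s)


V0 - E = 1.09 eV = 1.7462e-19 J
kappa = sqrt(2 * m * (V0-E)) / h_bar
= sqrt(2 * 9.109e-31 * 1.7462e-19) / 1.055e-34
= 5.3462e+09 /m
2*kappa*L = 2 * 5.3462e+09 * 1.64e-9
= 17.5354
T = exp(-17.5354) = 2.423610e-08

2.423610e-08


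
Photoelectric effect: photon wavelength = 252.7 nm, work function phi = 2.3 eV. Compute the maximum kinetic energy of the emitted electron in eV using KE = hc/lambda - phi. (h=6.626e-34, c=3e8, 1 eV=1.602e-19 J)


E_photon = hc / lambda
= (6.626e-34)(3e8) / (252.7e-9)
= 7.8662e-19 J
= 4.9103 eV
KE = E_photon - phi
= 4.9103 - 2.3
= 2.6103 eV

2.6103


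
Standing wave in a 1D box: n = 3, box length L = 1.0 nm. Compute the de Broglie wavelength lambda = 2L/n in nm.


lambda = 2L / n
= 2 * 1.0 / 3
= 2.0 / 3
= 0.6667 nm

0.6667


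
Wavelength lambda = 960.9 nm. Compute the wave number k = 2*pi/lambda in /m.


k = 2 * pi / lambda
= 6.2832 / (960.9e-9)
= 6.2832 / 9.6090e-07
= 6.5389e+06 /m

6.5389e+06


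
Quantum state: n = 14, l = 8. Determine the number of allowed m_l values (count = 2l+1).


m_l ranges from -l to +l in integer steps
So m_l goes from -8 to +8
Count = 2l + 1 = 2*8 + 1
= 17

17


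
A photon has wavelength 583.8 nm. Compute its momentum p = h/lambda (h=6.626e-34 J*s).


p = h / lambda
= 6.626e-34 / (583.8e-9)
= 6.626e-34 / 5.8380e-07
= 1.1350e-27 kg*m/s

1.1350e-27


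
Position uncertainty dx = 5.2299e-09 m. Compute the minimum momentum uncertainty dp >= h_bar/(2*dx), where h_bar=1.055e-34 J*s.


dp = h_bar / (2 * dx)
= 1.055e-34 / (2 * 5.2299e-09)
= 1.055e-34 / 1.0460e-08
= 1.0086e-26 kg*m/s

1.0086e-26


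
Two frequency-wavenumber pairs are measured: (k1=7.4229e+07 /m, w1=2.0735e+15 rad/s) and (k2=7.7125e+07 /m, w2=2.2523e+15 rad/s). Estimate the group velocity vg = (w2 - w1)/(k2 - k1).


vg = (w2 - w1) / (k2 - k1)
= (2.2523e+15 - 2.0735e+15) / (7.7125e+07 - 7.4229e+07)
= 1.7880e+14 / 2.8960e+06
= 6.1740e+07 m/s

6.1740e+07


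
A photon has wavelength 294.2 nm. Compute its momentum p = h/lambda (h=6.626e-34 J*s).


p = h / lambda
= 6.626e-34 / (294.2e-9)
= 6.626e-34 / 2.9420e-07
= 2.2522e-27 kg*m/s

2.2522e-27


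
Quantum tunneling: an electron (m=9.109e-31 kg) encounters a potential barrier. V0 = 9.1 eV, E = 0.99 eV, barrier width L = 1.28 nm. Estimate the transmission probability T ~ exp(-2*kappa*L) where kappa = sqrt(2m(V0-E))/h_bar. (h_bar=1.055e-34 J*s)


V0 - E = 8.11 eV = 1.2992e-18 J
kappa = sqrt(2 * m * (V0-E)) / h_bar
= sqrt(2 * 9.109e-31 * 1.2992e-18) / 1.055e-34
= 1.4583e+10 /m
2*kappa*L = 2 * 1.4583e+10 * 1.28e-9
= 37.3319
T = exp(-37.3319) = 6.123259e-17

6.123259e-17


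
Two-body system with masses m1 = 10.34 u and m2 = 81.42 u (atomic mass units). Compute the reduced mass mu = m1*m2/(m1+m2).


mu = m1 * m2 / (m1 + m2)
= 10.34 * 81.42 / (10.34 + 81.42)
= 841.8828 / 91.76
= 9.1748 u

9.1748


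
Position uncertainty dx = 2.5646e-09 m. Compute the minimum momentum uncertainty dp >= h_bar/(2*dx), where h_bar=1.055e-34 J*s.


dp = h_bar / (2 * dx)
= 1.055e-34 / (2 * 2.5646e-09)
= 1.055e-34 / 5.1292e-09
= 2.0569e-26 kg*m/s

2.0569e-26


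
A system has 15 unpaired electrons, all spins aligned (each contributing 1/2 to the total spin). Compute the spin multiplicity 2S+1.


Total spin S = N * (1/2) = 15 * 0.5 = 7.5
Spin multiplicity = 2S + 1
= 2 * 7.5 + 1
= 16

16


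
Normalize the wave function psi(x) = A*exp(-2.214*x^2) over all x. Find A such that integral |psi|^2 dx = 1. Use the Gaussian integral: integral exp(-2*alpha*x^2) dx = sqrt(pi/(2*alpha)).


integral |psi|^2 dx = A^2 * sqrt(pi/(2*alpha)) = 1
A^2 = sqrt(2*alpha/pi)
= sqrt(2 * 2.214 / pi)
= 1.187214
A = sqrt(1.187214)
= 1.0896

1.0896


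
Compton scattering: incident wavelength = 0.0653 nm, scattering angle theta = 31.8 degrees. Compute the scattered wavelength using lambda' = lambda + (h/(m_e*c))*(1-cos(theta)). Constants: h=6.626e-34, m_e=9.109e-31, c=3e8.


Compton wavelength: h/(m_e*c) = 2.4247e-12 m
d_lambda = 2.4247e-12 * (1 - cos(31.8 deg))
= 2.4247e-12 * 0.150107
= 3.6397e-13 m = 0.000364 nm
lambda' = 0.0653 + 0.000364
= 0.065664 nm

0.065664


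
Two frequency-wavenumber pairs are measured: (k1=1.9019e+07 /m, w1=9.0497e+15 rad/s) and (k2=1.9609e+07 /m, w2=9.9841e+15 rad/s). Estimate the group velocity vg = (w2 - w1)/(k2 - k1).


vg = (w2 - w1) / (k2 - k1)
= (9.9841e+15 - 9.0497e+15) / (1.9609e+07 - 1.9019e+07)
= 9.3440e+14 / 5.9000e+05
= 1.5837e+09 m/s

1.5837e+09
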